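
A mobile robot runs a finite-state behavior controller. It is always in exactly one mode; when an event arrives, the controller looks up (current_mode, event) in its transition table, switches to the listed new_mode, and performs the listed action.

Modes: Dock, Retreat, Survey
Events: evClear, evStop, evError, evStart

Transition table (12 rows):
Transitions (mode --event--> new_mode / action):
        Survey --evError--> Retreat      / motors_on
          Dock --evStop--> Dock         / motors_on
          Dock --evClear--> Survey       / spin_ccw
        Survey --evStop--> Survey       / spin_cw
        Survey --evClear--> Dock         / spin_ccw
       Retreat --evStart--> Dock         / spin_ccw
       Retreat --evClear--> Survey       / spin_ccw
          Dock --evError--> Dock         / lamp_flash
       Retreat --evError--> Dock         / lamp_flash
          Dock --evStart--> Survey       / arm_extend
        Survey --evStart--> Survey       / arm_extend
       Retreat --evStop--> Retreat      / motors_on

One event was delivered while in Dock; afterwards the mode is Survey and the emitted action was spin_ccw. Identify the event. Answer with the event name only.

try evClear: (Dock, evClear) → (Survey, spin_ccw)  ← matches
try evStop: (Dock, evStop) → (Dock, motors_on)
try evError: (Dock, evError) → (Dock, lamp_flash)
try evStart: (Dock, evStart) → (Survey, arm_extend)

evClear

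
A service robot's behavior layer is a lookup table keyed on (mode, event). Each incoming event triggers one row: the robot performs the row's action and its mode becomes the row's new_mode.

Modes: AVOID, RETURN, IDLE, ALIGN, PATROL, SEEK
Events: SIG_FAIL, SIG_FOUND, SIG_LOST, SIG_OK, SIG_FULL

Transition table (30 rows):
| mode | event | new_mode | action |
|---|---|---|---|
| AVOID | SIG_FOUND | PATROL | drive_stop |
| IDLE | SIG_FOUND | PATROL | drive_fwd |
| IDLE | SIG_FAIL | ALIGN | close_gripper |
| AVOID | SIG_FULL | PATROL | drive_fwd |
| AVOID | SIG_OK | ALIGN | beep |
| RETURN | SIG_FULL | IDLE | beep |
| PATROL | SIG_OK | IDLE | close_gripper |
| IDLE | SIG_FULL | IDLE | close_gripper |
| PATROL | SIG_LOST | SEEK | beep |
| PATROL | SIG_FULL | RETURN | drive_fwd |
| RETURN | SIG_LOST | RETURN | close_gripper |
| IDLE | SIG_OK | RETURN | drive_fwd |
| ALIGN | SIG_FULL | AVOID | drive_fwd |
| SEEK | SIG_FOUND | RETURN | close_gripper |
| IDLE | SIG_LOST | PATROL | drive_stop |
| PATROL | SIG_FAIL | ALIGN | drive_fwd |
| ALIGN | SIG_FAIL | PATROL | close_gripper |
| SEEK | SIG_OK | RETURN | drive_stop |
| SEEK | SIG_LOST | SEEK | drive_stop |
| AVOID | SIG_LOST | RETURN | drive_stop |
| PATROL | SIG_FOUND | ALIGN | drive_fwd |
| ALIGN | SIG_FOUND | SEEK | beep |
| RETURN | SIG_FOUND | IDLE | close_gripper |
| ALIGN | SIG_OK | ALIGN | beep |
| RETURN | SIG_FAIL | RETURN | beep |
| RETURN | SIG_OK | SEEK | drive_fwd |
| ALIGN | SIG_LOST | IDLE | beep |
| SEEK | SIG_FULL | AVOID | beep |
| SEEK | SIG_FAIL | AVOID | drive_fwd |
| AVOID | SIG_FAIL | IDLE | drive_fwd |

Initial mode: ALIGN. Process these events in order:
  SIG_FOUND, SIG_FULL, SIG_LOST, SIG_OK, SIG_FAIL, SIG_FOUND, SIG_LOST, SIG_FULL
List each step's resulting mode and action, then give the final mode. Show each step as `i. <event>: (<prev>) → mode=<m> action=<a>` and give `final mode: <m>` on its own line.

final mode: AVOID

1. SIG_FOUND: (ALIGN) → mode=SEEK action=beep
2. SIG_FULL: (SEEK) → mode=AVOID action=beep
3. SIG_LOST: (AVOID) → mode=RETURN action=drive_stop
4. SIG_OK: (RETURN) → mode=SEEK action=drive_fwd
5. SIG_FAIL: (SEEK) → mode=AVOID action=drive_fwd
6. SIG_FOUND: (AVOID) → mode=PATROL action=drive_stop
7. SIG_LOST: (PATROL) → mode=SEEK action=beep
8. SIG_FULL: (SEEK) → mode=AVOID action=beep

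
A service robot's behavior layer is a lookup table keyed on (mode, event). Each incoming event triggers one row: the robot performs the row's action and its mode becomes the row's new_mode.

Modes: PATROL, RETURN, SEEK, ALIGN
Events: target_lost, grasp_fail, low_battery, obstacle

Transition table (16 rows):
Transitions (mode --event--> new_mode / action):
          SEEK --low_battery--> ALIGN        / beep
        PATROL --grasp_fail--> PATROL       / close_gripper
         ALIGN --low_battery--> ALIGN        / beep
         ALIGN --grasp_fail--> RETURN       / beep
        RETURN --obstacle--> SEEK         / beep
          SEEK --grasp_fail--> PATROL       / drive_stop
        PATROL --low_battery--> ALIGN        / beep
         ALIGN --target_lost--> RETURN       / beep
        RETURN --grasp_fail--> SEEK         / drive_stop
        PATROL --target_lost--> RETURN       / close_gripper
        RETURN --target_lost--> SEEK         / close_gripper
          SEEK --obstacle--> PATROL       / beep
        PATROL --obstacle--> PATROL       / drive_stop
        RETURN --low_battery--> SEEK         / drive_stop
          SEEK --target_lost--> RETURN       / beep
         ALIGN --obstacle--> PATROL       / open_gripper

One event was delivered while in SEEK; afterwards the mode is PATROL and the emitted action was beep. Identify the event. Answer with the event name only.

obstacle

try target_lost: (SEEK, target_lost) → (RETURN, beep)
try grasp_fail: (SEEK, grasp_fail) → (PATROL, drive_stop)
try low_battery: (SEEK, low_battery) → (ALIGN, beep)
try obstacle: (SEEK, obstacle) → (PATROL, beep)  ← matches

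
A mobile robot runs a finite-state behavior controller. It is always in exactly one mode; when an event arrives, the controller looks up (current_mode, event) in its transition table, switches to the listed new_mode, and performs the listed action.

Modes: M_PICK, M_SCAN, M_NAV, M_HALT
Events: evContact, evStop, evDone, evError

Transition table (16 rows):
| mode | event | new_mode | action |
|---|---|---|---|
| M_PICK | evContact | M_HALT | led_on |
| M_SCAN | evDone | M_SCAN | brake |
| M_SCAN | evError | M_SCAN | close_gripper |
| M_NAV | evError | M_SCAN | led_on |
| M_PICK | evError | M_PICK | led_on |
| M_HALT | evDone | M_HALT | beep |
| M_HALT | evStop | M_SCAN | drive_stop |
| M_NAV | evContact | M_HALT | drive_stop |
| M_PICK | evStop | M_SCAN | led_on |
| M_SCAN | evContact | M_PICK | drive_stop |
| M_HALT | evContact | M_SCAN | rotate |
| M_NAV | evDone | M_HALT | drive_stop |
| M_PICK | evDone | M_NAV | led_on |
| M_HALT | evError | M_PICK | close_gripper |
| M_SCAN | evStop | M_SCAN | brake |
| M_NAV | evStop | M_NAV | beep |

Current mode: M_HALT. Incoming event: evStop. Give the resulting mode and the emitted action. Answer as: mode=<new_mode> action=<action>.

mode=M_SCAN action=drive_stop

current mode = M_HALT; filter table to that mode:
  (M_HALT, evDone) → (M_HALT, beep)
  (M_HALT, evStop) → (M_SCAN, drive_stop)  ← event matches
  (M_HALT, evContact) → (M_SCAN, rotate)
  (M_HALT, evError) → (M_PICK, close_gripper)
event = evStop selects (M_SCAN, drive_stop)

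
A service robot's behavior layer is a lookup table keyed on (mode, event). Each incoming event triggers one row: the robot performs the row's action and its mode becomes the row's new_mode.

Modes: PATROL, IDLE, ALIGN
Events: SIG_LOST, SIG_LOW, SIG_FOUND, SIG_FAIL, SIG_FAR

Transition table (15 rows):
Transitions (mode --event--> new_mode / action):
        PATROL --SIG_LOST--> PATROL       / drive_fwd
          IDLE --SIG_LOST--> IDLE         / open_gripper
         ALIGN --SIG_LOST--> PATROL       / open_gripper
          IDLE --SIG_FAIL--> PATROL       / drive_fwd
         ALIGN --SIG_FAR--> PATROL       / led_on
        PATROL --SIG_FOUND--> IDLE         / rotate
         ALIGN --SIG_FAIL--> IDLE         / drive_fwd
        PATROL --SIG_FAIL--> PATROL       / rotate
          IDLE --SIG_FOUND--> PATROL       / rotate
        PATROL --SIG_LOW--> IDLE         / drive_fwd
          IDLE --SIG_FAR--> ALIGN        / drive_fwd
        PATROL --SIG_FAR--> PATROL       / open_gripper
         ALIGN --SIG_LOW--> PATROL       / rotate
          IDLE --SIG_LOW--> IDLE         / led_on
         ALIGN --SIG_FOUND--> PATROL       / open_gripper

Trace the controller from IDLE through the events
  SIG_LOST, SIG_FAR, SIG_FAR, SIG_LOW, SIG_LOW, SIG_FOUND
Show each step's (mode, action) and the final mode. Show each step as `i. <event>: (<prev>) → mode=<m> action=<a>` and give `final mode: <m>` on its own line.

final mode: PATROL

1. SIG_LOST: (IDLE) → mode=IDLE action=open_gripper
2. SIG_FAR: (IDLE) → mode=ALIGN action=drive_fwd
3. SIG_FAR: (ALIGN) → mode=PATROL action=led_on
4. SIG_LOW: (PATROL) → mode=IDLE action=drive_fwd
5. SIG_LOW: (IDLE) → mode=IDLE action=led_on
6. SIG_FOUND: (IDLE) → mode=PATROL action=rotate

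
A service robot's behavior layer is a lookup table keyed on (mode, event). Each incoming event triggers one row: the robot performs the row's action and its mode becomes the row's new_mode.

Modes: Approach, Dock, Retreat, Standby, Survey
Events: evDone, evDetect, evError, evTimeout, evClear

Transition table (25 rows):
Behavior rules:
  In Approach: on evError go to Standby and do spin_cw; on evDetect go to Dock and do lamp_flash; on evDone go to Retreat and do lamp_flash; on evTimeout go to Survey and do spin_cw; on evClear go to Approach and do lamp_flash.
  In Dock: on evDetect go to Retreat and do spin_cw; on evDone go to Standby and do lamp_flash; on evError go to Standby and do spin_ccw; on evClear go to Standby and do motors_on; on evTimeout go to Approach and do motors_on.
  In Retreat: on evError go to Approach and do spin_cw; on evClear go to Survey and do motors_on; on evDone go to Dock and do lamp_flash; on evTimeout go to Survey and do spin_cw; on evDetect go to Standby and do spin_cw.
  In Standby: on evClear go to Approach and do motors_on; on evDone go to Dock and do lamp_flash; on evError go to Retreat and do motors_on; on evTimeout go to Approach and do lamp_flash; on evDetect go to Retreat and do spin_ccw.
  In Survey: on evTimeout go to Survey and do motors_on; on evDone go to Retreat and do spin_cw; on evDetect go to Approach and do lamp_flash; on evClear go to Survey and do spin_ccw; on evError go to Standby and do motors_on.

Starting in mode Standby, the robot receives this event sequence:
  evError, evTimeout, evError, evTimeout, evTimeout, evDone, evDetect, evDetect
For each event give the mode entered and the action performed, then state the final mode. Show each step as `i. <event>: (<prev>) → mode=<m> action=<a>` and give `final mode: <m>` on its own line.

final mode: Retreat

1. evError: (Standby) → mode=Retreat action=motors_on
2. evTimeout: (Retreat) → mode=Survey action=spin_cw
3. evError: (Survey) → mode=Standby action=motors_on
4. evTimeout: (Standby) → mode=Approach action=lamp_flash
5. evTimeout: (Approach) → mode=Survey action=spin_cw
6. evDone: (Survey) → mode=Retreat action=spin_cw
7. evDetect: (Retreat) → mode=Standby action=spin_cw
8. evDetect: (Standby) → mode=Retreat action=spin_ccw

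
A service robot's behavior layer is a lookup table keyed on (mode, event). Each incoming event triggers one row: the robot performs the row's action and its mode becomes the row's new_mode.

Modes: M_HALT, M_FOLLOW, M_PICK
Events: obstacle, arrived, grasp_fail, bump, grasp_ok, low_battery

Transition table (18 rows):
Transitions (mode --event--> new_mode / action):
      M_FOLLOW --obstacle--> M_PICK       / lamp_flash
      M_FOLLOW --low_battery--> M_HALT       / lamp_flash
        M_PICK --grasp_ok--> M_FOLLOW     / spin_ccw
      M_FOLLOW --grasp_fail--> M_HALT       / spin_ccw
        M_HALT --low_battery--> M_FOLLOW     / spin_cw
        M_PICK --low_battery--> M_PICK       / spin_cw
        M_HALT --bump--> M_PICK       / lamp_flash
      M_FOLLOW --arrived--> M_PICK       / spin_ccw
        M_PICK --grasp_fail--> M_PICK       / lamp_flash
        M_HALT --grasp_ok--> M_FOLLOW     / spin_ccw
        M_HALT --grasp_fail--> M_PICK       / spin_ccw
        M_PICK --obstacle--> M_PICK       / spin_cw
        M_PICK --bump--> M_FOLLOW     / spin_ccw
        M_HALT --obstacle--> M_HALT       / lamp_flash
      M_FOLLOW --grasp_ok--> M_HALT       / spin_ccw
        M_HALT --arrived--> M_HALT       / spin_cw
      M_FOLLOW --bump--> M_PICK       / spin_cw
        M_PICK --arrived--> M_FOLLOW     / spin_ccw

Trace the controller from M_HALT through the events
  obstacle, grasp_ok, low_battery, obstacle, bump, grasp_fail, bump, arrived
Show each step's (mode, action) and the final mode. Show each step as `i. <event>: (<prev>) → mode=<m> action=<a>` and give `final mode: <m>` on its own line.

1. obstacle: (M_HALT) → mode=M_HALT action=lamp_flash
2. grasp_ok: (M_HALT) → mode=M_FOLLOW action=spin_ccw
3. low_battery: (M_FOLLOW) → mode=M_HALT action=lamp_flash
4. obstacle: (M_HALT) → mode=M_HALT action=lamp_flash
5. bump: (M_HALT) → mode=M_PICK action=lamp_flash
6. grasp_fail: (M_PICK) → mode=M_PICK action=lamp_flash
7. bump: (M_PICK) → mode=M_FOLLOW action=spin_ccw
8. arrived: (M_FOLLOW) → mode=M_PICK action=spin_ccw

final mode: M_PICK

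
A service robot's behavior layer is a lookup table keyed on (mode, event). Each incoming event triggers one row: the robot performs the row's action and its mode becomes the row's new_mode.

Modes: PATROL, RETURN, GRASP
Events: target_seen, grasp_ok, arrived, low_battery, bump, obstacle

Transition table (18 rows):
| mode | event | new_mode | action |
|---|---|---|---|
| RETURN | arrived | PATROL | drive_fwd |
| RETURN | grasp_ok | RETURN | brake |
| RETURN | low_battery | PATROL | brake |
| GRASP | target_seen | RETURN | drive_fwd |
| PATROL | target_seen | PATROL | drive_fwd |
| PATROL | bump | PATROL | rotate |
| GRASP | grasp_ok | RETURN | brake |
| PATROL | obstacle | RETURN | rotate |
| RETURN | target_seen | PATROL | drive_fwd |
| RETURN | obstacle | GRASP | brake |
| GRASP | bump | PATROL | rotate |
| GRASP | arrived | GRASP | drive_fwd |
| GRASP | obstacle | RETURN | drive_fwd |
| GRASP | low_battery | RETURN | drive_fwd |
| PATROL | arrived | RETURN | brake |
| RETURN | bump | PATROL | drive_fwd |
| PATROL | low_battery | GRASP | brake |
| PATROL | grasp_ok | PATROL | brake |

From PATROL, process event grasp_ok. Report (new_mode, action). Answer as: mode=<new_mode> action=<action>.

current mode = PATROL; filter table to that mode:
  (PATROL, target_seen) → (PATROL, drive_fwd)
  (PATROL, bump) → (PATROL, rotate)
  (PATROL, obstacle) → (RETURN, rotate)
  (PATROL, arrived) → (RETURN, brake)
  (PATROL, low_battery) → (GRASP, brake)
  (PATROL, grasp_ok) → (PATROL, brake)  ← event matches
event = grasp_ok selects (PATROL, brake)

mode=PATROL action=brake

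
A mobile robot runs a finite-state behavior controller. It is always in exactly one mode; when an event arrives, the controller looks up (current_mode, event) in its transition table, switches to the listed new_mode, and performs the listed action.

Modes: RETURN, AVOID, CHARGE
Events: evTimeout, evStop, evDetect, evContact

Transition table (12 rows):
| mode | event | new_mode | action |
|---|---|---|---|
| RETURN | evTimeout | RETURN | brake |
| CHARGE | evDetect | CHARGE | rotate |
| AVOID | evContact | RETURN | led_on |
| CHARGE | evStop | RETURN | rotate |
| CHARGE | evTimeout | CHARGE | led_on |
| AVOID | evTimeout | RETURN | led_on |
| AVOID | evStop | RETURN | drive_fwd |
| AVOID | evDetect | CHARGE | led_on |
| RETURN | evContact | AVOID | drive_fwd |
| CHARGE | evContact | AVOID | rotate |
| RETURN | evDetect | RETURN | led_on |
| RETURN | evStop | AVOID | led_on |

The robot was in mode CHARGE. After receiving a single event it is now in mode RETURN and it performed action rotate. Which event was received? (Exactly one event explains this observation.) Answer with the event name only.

evStop

try evTimeout: (CHARGE, evTimeout) → (CHARGE, led_on)
try evStop: (CHARGE, evStop) → (RETURN, rotate)  ← matches
try evDetect: (CHARGE, evDetect) → (CHARGE, rotate)
try evContact: (CHARGE, evContact) → (AVOID, rotate)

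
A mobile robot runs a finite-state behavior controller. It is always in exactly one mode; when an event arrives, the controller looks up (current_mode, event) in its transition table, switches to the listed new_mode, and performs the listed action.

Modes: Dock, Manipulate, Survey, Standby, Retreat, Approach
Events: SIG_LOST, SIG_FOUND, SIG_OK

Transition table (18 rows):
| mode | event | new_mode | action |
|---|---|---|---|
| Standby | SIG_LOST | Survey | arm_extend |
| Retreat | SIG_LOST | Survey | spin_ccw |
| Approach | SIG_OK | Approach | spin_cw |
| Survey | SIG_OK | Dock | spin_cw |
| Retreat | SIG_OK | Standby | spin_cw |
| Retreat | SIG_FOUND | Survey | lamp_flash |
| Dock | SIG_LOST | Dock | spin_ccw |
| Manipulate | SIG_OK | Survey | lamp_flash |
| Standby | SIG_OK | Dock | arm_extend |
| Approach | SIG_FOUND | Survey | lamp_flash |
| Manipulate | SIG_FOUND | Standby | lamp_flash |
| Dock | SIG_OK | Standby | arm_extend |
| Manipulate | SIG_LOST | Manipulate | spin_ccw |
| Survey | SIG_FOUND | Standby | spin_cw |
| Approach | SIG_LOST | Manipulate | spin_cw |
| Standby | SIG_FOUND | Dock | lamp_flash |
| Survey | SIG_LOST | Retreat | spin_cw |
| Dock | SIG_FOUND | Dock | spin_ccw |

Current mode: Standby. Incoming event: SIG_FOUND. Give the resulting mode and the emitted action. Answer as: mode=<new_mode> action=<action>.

current mode = Standby; filter table to that mode:
  (Standby, SIG_LOST) → (Survey, arm_extend)
  (Standby, SIG_OK) → (Dock, arm_extend)
  (Standby, SIG_FOUND) → (Dock, lamp_flash)  ← event matches
event = SIG_FOUND selects (Dock, lamp_flash)

mode=Dock action=lamp_flash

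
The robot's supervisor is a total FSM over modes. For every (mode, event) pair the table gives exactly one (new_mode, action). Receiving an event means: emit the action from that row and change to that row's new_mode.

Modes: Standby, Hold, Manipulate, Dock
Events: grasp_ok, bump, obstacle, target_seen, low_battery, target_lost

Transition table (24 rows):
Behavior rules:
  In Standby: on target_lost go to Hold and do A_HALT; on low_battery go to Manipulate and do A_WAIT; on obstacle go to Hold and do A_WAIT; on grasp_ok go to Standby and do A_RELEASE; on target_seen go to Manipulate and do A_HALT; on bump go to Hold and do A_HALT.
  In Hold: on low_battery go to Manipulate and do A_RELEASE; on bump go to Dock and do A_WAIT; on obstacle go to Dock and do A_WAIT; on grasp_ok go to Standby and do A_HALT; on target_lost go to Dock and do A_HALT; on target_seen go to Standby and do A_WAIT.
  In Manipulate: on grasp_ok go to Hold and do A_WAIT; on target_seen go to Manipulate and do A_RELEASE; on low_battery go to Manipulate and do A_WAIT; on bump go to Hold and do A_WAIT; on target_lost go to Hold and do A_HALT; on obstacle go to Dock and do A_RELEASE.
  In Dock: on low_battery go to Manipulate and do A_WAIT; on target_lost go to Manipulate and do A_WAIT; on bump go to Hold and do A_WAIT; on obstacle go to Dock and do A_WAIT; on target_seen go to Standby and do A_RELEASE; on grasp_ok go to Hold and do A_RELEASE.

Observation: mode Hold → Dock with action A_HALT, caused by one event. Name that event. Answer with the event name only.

target_lost

try grasp_ok: (Hold, grasp_ok) → (Standby, A_HALT)
try bump: (Hold, bump) → (Dock, A_WAIT)
try obstacle: (Hold, obstacle) → (Dock, A_WAIT)
try target_seen: (Hold, target_seen) → (Standby, A_WAIT)
try low_battery: (Hold, low_battery) → (Manipulate, A_RELEASE)
try target_lost: (Hold, target_lost) → (Dock, A_HALT)  ← matches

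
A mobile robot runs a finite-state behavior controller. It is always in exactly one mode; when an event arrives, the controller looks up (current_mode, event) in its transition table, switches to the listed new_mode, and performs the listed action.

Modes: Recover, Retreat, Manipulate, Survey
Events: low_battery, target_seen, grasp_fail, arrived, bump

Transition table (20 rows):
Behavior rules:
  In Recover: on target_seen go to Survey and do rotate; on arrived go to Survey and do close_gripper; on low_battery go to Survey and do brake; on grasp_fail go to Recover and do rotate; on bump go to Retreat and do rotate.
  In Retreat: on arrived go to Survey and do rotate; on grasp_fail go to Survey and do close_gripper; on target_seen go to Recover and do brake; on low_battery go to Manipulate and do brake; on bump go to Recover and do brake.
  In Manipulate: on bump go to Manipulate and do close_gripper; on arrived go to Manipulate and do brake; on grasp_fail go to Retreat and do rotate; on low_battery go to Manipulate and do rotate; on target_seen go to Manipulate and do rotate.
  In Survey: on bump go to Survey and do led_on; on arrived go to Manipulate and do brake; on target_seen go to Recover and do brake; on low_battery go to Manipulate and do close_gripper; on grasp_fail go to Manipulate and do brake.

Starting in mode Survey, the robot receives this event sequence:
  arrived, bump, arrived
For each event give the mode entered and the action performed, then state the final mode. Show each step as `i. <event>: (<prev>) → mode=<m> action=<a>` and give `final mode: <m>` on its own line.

final mode: Manipulate

1. arrived: (Survey) → mode=Manipulate action=brake
2. bump: (Manipulate) → mode=Manipulate action=close_gripper
3. arrived: (Manipulate) → mode=Manipulate action=brake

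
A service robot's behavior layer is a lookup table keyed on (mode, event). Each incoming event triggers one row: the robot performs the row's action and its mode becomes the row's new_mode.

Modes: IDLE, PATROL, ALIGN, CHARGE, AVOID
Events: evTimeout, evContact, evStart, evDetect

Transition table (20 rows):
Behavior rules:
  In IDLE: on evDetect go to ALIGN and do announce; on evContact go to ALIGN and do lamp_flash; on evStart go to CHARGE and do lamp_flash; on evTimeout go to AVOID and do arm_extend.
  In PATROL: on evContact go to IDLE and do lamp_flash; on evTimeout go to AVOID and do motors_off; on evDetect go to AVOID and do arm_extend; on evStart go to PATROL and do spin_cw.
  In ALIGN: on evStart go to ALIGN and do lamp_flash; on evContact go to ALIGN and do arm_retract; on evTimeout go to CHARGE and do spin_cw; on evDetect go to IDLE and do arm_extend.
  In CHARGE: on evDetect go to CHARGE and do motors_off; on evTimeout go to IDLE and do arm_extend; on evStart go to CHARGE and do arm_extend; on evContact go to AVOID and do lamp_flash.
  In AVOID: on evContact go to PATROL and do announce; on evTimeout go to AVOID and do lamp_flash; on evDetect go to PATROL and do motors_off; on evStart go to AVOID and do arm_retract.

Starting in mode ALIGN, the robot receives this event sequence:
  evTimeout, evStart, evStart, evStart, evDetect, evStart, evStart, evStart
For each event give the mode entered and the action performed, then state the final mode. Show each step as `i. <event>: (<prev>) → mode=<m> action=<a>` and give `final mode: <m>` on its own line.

final mode: CHARGE

1. evTimeout: (ALIGN) → mode=CHARGE action=spin_cw
2. evStart: (CHARGE) → mode=CHARGE action=arm_extend
3. evStart: (CHARGE) → mode=CHARGE action=arm_extend
4. evStart: (CHARGE) → mode=CHARGE action=arm_extend
5. evDetect: (CHARGE) → mode=CHARGE action=motors_off
6. evStart: (CHARGE) → mode=CHARGE action=arm_extend
7. evStart: (CHARGE) → mode=CHARGE action=arm_extend
8. evStart: (CHARGE) → mode=CHARGE action=arm_extend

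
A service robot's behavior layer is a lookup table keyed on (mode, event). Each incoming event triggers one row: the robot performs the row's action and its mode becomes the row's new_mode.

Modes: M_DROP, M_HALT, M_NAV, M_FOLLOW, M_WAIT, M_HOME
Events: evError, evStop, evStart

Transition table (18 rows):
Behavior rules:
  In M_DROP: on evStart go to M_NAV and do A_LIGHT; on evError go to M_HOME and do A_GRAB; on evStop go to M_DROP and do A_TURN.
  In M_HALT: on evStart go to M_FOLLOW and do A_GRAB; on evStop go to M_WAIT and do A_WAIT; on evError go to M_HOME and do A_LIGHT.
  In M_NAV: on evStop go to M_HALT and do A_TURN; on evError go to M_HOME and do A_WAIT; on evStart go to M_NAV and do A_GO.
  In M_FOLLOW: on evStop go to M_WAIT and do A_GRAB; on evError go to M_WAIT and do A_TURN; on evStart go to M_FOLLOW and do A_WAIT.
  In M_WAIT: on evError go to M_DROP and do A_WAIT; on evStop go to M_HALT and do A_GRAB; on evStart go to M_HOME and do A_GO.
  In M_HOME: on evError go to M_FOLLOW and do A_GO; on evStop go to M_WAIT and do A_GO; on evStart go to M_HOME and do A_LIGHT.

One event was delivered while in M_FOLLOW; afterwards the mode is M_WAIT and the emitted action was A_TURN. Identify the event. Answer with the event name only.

evError

try evError: (M_FOLLOW, evError) → (M_WAIT, A_TURN)  ← matches
try evStop: (M_FOLLOW, evStop) → (M_WAIT, A_GRAB)
try evStart: (M_FOLLOW, evStart) → (M_FOLLOW, A_WAIT)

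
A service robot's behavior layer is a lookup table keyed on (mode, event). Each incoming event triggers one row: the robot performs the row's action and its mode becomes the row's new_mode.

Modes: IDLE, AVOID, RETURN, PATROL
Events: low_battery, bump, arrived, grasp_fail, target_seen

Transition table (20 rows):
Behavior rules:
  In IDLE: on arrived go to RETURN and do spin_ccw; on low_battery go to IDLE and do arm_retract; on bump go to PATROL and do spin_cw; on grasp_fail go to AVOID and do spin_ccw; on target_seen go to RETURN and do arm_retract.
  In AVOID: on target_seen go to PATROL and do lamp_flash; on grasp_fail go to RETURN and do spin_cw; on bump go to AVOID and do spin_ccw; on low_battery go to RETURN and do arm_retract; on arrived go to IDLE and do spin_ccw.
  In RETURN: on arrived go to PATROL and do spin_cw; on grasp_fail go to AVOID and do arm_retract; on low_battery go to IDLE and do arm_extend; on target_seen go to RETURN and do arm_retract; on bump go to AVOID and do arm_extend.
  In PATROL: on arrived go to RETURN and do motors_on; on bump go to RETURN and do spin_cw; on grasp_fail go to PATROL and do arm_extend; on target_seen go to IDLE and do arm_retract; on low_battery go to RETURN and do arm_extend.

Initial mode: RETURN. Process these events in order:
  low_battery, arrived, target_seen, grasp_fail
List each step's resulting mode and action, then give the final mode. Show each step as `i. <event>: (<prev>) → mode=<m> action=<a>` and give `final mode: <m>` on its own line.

1. low_battery: (RETURN) → mode=IDLE action=arm_extend
2. arrived: (IDLE) → mode=RETURN action=spin_ccw
3. target_seen: (RETURN) → mode=RETURN action=arm_retract
4. grasp_fail: (RETURN) → mode=AVOID action=arm_retract

final mode: AVOID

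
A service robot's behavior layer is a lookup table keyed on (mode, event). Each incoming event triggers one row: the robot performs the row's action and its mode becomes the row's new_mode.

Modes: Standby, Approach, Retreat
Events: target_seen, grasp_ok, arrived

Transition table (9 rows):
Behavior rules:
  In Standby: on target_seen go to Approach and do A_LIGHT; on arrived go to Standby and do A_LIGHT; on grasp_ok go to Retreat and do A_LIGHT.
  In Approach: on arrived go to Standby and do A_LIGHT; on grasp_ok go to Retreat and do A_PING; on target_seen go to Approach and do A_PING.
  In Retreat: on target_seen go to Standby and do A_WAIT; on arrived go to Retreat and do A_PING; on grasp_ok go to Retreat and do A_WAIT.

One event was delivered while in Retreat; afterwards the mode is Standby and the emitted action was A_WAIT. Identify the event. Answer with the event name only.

try target_seen: (Retreat, target_seen) → (Standby, A_WAIT)  ← matches
try grasp_ok: (Retreat, grasp_ok) → (Retreat, A_WAIT)
try arrived: (Retreat, arrived) → (Retreat, A_PING)

target_seen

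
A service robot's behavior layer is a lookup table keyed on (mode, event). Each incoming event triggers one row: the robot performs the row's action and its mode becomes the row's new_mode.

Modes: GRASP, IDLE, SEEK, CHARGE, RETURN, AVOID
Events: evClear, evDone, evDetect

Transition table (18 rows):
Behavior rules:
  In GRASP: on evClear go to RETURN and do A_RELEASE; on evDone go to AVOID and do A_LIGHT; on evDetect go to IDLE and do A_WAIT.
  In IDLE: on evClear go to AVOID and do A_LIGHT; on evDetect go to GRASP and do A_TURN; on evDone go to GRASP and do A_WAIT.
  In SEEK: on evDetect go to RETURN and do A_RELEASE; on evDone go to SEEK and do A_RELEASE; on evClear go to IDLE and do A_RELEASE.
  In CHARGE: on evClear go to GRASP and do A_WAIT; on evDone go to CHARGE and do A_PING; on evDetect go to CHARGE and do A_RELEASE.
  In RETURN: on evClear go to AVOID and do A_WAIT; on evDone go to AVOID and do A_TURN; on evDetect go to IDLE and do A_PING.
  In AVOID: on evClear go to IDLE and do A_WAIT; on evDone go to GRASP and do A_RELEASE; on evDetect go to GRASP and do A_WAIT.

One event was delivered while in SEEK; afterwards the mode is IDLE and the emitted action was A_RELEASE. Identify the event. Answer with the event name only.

try evClear: (SEEK, evClear) → (IDLE, A_RELEASE)  ← matches
try evDone: (SEEK, evDone) → (SEEK, A_RELEASE)
try evDetect: (SEEK, evDetect) → (RETURN, A_RELEASE)

evClear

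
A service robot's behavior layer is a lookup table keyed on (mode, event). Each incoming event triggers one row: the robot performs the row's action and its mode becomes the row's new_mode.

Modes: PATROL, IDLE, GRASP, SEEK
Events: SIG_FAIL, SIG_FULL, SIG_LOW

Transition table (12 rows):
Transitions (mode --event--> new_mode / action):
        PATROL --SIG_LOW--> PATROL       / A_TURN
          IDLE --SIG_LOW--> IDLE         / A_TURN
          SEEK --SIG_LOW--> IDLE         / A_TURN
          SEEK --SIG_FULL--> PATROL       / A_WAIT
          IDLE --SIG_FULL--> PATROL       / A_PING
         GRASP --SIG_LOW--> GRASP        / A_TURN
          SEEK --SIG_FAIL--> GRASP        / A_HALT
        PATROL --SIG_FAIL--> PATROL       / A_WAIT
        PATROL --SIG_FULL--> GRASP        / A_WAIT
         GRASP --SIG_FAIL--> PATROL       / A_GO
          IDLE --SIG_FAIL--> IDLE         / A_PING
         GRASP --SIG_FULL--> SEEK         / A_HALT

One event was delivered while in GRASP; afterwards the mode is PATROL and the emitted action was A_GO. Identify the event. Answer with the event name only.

SIG_FAIL

try SIG_FAIL: (GRASP, SIG_FAIL) → (PATROL, A_GO)  ← matches
try SIG_FULL: (GRASP, SIG_FULL) → (SEEK, A_HALT)
try SIG_LOW: (GRASP, SIG_LOW) → (GRASP, A_TURN)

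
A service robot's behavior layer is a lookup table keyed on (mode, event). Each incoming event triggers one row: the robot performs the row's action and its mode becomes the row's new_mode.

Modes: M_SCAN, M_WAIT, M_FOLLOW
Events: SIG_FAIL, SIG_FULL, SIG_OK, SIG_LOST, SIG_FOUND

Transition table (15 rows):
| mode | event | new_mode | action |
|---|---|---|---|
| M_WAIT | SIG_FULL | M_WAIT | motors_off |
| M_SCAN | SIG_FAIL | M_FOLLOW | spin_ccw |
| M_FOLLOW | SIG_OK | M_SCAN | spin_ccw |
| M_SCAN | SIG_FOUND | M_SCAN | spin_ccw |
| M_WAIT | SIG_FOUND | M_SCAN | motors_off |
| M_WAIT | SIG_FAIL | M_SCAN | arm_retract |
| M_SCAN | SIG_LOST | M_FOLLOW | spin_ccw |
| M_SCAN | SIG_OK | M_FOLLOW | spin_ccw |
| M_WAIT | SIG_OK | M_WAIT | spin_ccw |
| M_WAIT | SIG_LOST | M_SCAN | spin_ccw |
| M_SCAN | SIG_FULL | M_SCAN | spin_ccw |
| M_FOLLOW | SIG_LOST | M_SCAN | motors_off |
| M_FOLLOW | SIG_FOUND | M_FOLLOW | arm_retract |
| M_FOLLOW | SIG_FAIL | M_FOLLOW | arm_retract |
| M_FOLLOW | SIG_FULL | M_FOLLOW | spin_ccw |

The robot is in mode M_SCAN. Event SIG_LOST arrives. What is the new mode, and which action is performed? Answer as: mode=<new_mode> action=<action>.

mode=M_FOLLOW action=spin_ccw

current mode = M_SCAN; filter table to that mode:
  (M_SCAN, SIG_FAIL) → (M_FOLLOW, spin_ccw)
  (M_SCAN, SIG_FOUND) → (M_SCAN, spin_ccw)
  (M_SCAN, SIG_LOST) → (M_FOLLOW, spin_ccw)  ← event matches
  (M_SCAN, SIG_OK) → (M_FOLLOW, spin_ccw)
  (M_SCAN, SIG_FULL) → (M_SCAN, spin_ccw)
event = SIG_LOST selects (M_FOLLOW, spin_ccw)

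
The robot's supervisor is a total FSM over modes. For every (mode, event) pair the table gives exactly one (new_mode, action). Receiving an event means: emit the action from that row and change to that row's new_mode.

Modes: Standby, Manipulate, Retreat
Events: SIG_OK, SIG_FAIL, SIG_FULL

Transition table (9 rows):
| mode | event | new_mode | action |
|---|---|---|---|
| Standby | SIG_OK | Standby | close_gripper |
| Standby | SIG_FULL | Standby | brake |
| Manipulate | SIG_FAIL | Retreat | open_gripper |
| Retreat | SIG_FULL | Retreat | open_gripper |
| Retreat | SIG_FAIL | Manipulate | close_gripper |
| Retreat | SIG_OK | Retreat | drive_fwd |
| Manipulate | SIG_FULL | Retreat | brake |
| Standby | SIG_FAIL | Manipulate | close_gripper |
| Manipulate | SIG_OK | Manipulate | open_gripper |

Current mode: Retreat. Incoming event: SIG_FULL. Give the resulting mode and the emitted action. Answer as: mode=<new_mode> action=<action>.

current mode = Retreat; filter table to that mode:
  (Retreat, SIG_FULL) → (Retreat, open_gripper)  ← event matches
  (Retreat, SIG_FAIL) → (Manipulate, close_gripper)
  (Retreat, SIG_OK) → (Retreat, drive_fwd)
event = SIG_FULL selects (Retreat, open_gripper)

mode=Retreat action=open_gripper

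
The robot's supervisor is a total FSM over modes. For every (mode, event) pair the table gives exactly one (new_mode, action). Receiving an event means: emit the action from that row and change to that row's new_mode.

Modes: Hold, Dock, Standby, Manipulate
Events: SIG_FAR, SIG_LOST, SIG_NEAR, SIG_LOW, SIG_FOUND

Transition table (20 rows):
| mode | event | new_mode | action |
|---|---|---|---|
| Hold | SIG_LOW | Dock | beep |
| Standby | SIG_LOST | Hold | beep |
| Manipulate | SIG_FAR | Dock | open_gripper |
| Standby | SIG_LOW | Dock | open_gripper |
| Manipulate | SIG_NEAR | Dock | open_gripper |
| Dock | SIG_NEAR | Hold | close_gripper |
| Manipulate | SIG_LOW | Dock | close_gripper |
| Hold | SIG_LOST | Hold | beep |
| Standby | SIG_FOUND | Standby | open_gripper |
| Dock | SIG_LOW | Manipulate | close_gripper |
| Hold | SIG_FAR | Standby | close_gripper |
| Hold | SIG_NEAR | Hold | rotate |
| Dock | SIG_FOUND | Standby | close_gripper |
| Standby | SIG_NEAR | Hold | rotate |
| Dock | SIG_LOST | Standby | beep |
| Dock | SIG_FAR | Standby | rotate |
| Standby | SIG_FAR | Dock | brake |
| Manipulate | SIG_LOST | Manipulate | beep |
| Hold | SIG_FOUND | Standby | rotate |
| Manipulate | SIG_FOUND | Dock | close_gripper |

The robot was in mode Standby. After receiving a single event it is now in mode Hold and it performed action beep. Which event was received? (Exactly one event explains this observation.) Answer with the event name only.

SIG_LOST

try SIG_FAR: (Standby, SIG_FAR) → (Dock, brake)
try SIG_LOST: (Standby, SIG_LOST) → (Hold, beep)  ← matches
try SIG_NEAR: (Standby, SIG_NEAR) → (Hold, rotate)
try SIG_LOW: (Standby, SIG_LOW) → (Dock, open_gripper)
try SIG_FOUND: (Standby, SIG_FOUND) → (Standby, open_gripper)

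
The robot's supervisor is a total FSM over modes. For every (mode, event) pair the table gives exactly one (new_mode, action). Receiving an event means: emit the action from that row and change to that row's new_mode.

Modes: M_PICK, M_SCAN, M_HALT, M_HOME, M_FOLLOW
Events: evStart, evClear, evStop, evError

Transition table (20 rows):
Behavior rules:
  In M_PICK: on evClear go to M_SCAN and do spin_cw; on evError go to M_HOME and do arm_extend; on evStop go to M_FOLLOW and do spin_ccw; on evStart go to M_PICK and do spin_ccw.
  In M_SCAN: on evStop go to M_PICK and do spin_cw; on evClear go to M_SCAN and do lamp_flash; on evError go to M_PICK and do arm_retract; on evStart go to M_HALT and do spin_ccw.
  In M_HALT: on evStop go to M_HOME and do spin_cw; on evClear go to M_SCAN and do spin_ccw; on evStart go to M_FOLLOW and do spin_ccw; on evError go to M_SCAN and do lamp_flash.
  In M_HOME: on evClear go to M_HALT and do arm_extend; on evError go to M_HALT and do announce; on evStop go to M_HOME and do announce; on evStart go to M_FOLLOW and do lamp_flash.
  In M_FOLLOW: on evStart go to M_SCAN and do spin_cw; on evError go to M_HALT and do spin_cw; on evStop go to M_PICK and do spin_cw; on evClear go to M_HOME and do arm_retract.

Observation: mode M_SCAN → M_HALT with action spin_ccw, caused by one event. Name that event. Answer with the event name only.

try evStart: (M_SCAN, evStart) → (M_HALT, spin_ccw)  ← matches
try evClear: (M_SCAN, evClear) → (M_SCAN, lamp_flash)
try evStop: (M_SCAN, evStop) → (M_PICK, spin_cw)
try evError: (M_SCAN, evError) → (M_PICK, arm_retract)

evStart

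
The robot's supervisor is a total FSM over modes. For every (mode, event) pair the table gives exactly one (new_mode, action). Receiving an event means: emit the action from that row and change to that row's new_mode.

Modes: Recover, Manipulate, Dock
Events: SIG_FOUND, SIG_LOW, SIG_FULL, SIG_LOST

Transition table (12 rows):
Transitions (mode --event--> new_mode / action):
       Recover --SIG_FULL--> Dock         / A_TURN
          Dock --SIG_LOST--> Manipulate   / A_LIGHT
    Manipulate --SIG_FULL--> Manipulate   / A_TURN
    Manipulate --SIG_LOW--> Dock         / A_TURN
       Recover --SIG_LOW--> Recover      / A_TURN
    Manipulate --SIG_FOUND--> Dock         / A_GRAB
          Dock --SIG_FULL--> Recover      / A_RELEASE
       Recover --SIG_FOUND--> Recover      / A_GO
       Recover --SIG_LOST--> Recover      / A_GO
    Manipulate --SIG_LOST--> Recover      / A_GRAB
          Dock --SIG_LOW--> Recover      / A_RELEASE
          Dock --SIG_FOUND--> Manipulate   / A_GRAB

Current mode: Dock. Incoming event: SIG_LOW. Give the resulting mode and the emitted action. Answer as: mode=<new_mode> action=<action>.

current mode = Dock; filter table to that mode:
  (Dock, SIG_LOST) → (Manipulate, A_LIGHT)
  (Dock, SIG_FULL) → (Recover, A_RELEASE)
  (Dock, SIG_LOW) → (Recover, A_RELEASE)  ← event matches
  (Dock, SIG_FOUND) → (Manipulate, A_GRAB)
event = SIG_LOW selects (Recover, A_RELEASE)

mode=Recover action=A_RELEASE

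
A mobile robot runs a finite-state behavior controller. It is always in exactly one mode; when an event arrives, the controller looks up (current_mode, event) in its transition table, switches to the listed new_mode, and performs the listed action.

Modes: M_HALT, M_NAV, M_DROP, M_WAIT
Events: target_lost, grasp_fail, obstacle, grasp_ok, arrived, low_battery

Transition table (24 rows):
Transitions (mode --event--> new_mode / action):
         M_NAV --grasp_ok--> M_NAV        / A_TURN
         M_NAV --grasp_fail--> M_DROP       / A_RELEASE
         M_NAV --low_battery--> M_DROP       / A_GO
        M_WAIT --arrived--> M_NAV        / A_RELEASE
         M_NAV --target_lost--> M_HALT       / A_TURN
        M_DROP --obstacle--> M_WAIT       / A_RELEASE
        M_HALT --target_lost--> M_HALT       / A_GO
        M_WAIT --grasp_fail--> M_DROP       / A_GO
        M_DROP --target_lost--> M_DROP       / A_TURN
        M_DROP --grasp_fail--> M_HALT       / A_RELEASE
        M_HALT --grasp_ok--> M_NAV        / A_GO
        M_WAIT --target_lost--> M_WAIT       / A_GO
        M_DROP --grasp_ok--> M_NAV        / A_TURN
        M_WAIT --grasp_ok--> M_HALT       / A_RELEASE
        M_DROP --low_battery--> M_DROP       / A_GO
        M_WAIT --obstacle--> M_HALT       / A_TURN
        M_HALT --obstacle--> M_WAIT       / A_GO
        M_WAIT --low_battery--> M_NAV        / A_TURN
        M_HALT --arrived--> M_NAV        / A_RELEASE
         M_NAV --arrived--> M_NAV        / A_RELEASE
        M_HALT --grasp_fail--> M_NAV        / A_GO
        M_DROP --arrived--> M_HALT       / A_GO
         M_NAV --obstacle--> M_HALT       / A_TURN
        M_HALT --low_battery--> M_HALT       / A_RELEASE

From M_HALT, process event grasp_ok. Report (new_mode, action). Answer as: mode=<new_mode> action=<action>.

current mode = M_HALT; filter table to that mode:
  (M_HALT, target_lost) → (M_HALT, A_GO)
  (M_HALT, grasp_ok) → (M_NAV, A_GO)  ← event matches
  (M_HALT, obstacle) → (M_WAIT, A_GO)
  (M_HALT, arrived) → (M_NAV, A_RELEASE)
  (M_HALT, grasp_fail) → (M_NAV, A_GO)
  (M_HALT, low_battery) → (M_HALT, A_RELEASE)
event = grasp_ok selects (M_NAV, A_GO)

mode=M_NAV action=A_GO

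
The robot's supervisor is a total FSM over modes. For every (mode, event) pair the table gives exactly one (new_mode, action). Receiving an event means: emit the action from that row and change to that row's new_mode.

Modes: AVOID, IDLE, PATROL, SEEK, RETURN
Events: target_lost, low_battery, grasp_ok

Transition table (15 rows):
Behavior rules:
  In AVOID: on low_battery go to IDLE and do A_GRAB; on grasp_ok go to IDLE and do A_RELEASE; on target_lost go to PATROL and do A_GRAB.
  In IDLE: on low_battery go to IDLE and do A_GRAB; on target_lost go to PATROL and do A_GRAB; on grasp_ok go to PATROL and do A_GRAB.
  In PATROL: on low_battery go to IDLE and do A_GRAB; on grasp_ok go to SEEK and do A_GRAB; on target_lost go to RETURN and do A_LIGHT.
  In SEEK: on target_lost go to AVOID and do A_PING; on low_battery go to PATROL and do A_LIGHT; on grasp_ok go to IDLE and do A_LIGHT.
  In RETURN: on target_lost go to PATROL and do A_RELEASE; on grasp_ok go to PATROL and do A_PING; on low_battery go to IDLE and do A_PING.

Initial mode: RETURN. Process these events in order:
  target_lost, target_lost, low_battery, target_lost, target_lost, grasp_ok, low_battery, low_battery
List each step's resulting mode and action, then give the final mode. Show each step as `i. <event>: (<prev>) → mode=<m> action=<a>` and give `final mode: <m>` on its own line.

1. target_lost: (RETURN) → mode=PATROL action=A_RELEASE
2. target_lost: (PATROL) → mode=RETURN action=A_LIGHT
3. low_battery: (RETURN) → mode=IDLE action=A_PING
4. target_lost: (IDLE) → mode=PATROL action=A_GRAB
5. target_lost: (PATROL) → mode=RETURN action=A_LIGHT
6. grasp_ok: (RETURN) → mode=PATROL action=A_PING
7. low_battery: (PATROL) → mode=IDLE action=A_GRAB
8. low_battery: (IDLE) → mode=IDLE action=A_GRAB

final mode: IDLE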